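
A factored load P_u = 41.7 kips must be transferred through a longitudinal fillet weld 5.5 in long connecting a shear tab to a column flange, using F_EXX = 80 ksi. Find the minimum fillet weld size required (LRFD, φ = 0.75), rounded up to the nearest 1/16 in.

Total weld length L = 5.5 in.
Required throat t_e = P_u / (φ × 0.6 F_EXX × L) = 41.7 / (0.75 × 0.6 × 80 × 5.5) = 0.2106 in.
Required leg w = t_e / 0.707 = 0.2979 in → use 5/16 in.

w = 5/16 in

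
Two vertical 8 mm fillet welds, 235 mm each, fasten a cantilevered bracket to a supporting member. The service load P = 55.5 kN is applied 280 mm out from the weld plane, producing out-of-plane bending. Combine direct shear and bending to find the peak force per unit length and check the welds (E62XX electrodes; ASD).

f_max ≈ 852 N/mm; adequate

E62XX → F_EXX = 620 MPa.
L_w = 2 × 235 = 470 mm; section modulus (unit throat) S = 2 × L²/6 = 18410 mm².
Direct shear f_v = P/L_w = 55.5×10³/470 = 118.1 N/mm.
Moment M = P × e = 55.5×10³ × 280 = 15540000 N·mm; bending f_b = M/S = 844.2 N/mm.
f_max = √(f_v² + f_b²) = √(118.1² + 844.2²) = 852.4 N/mm.
r_n/Ω = (1/2.0) × 0.6 × 620 × (0.707 × 8) = 1052 N/mm → adequate.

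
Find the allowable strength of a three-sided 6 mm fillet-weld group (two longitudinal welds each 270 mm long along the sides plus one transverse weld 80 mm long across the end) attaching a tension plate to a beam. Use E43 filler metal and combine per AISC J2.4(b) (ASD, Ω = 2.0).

E43XX → F_EXX = 430 MPa.
t_e = 0.707 × 6 = 4.242 mm.
R_nwl = 0.6 × 430 × 4.242 × 540 × 10⁻³ = 591 kN (longitudinal, 2 welds).
R_nwt = 0.6 × 430 × 4.242 × 80 × 10⁻³ = 87.55 kN (transverse, base value).
(i) R_nwl + R_nwt = 678.6 kN; (ii) 0.85 R_nwl + 1.5 R_nwt = 633.7 kN.
R_n = max = 678.6 kN [governs: (i)]; R_n/Ω = 339.3 kN.

R_n/Ω ≈ 339 kN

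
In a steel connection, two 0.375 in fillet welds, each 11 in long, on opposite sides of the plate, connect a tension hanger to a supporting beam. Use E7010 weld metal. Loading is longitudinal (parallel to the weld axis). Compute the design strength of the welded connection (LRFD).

φR_n ≈ 184 kips

E70XX → F_EXX = 70 ksi.
Effective throat t_e = 0.707 × 0.375 = 0.2651 in.
Total length L = 22 in; A_we = 0.2651 × 22 = 5.833 in².
F_nw = 0.6 F_EXX = 0.6 × 70 = 42 ksi.
φR_n = 0.75 × 42 × 5.833 = 183.7 kips.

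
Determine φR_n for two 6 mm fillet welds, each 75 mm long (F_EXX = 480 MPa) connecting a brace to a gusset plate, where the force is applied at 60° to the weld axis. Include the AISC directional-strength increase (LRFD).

t_e = 0.707 × 6 = 4.242 mm; A_we = 4.242 × 150 = 636.3 mm².
Directional factor: 1.0 + 0.5 sin^1.5(60°) = 1.403.
F_nw = 0.6 × 480 × 1.403 = 404.1 MPa.
φR_n = 0.75 × 404.1 × 636.3 × 10⁻³ = 192.8 kN.

φR_n ≈ 193 kN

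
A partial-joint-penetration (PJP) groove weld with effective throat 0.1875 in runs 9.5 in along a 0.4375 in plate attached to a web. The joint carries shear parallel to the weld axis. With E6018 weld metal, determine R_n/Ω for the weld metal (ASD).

R_n/Ω ≈ 32.1 kip

E60XX → F_EXX = 60 ksi.
Effective throat (given) t_e = 0.1875 in.
A_we = 0.1875 × 9.5 = 1.781 in².
F_nw = 0.6 F_EXX = 36 ksi.
R_n/Ω = (36 × 1.781) / 2.0 = 32.06 kip.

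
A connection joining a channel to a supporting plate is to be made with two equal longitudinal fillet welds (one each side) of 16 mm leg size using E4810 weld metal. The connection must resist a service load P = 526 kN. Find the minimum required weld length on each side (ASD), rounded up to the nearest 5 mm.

L = 165 mm on each side

E48XX → F_EXX = 480 MPa.
Throat t_e = 0.707 × 16 = 11.31 mm.
r_n/Ω = (0.6 × 480 × 11.31) / 2.0 = 1629 N/mm = 1.629 kN/mm.
L_req = P / (r_n/Ω) = 526 / 1.629 = 322.9 mm total.
Per side: 322.9 / 2 = 161.5 mm.
Round up → use L = 165 mm on each side.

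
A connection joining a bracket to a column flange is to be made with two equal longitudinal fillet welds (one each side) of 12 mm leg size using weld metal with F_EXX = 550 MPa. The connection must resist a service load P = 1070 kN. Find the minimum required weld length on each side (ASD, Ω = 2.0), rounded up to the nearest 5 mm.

Throat t_e = 0.707 × 12 = 8.484 mm.
r_n/Ω = (0.6 × 550 × 8.484) / 2.0 = 1400 N/mm = 1.4 kN/mm.
L_req = P / (r_n/Ω) = 1070 / 1.4 = 764.4 mm total.
Per side: 764.4 / 2 = 382.2 mm.
Round up → use L = 385 mm on each side.

L = 385 mm on each side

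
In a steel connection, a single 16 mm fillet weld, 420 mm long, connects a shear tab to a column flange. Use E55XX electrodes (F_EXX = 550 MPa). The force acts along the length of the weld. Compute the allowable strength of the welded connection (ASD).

Effective throat t_e = 0.707 × 16 = 11.31 mm.
Total length L = 420 mm; A_we = 11.31 × 420 = 4751 mm².
F_nw = 0.6 F_EXX = 0.6 × 550 = 330 MPa.
R_n = 330 × 4751 × 10⁻³ = 1568 kN; R_n/Ω = 1568/2.0 = 783.9 kN.

R_n/Ω ≈ 784 kN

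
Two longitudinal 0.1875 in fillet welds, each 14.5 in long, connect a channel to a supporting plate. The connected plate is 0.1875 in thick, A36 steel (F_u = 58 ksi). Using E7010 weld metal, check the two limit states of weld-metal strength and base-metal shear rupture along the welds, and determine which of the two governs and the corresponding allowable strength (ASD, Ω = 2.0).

E70XX → F_EXX = 70 ksi.
t_e = 0.707 × 0.1875 = 0.1326 in; L = 29 in.
Weld metal: R_n/Ω = (1/2.0) × 0.6 × 70 × 0.1326 × 29 = 80.73 kips.
Base metal (shear rupture): R_n/Ω = (1/2.0) × 0.6 × 58 × 0.1875 × 29 = 94.61 kips.
Governing: weld metal.

R_n/Ω ≈ 80.7 kips (weld metal governs)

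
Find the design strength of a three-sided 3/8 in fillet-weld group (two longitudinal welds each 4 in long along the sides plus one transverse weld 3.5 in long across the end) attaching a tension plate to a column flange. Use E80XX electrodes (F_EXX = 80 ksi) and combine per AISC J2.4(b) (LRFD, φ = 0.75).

t_e = 0.707 × 0.375 = 0.2651 in.
R_nwl = 0.6 × 80 × 0.2651 × 8 = 101.8 kips (longitudinal, 2 welds).
R_nwt = 0.6 × 80 × 0.2651 × 3.5 = 44.54 kips (transverse, base value).
(i) R_nwl + R_nwt = 146.3 kips; (ii) 0.85 R_nwl + 1.5 R_nwt = 153.3 kips.
R_n = max = 153.3 kips [governs: (ii)]; φR_n = 115 kips.

φR_n ≈ 115 kips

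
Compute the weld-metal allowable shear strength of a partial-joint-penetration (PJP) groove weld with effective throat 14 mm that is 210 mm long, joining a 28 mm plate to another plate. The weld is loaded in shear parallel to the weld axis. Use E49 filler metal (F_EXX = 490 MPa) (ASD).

Effective throat (given) t_e = 14 mm.
A_we = 14 × 210 = 2940 mm².
F_nw = 0.6 F_EXX = 294 MPa.
R_n/Ω = (294 × 2940) / 2.0 × 10⁻³ = 432.2 kN.

R_n/Ω ≈ 432 kN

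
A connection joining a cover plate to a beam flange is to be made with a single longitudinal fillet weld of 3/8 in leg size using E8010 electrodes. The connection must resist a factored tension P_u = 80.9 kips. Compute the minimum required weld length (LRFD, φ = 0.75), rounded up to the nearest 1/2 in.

L = 8.5 in

E80XX → F_EXX = 80 ksi.
Throat t_e = 0.707 × 0.375 = 0.2651 in.
φr_n = 0.75 × 0.6 × 80 × 0.2651 = 9.544 kips/in.
L_req = P_u / φr_n = 80.9 / 9.544 = 8.476 in total.
Round up → use L = 8.5 in.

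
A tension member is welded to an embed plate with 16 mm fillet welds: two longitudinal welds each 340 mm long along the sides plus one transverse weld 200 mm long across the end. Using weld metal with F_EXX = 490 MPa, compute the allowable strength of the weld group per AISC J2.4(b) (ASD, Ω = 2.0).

R_n/Ω ≈ 1460 kN

t_e = 0.707 × 16 = 11.31 mm.
R_nwl = 0.6 × 490 × 11.31 × 680 × 10⁻³ = 2261 kN (longitudinal, 2 welds).
R_nwt = 0.6 × 490 × 11.31 × 200 × 10⁻³ = 665.1 kN (transverse, base value).
(i) R_nwl + R_nwt = 2927 kN; (ii) 0.85 R_nwl + 1.5 R_nwt = 2920 kN.
R_n = max = 2927 kN [governs: (i)]; R_n/Ω = 1463 kN.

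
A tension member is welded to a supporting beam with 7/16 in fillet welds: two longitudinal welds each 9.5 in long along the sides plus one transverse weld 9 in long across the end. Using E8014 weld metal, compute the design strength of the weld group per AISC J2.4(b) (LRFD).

φR_n ≈ 330 kips

E80XX → F_EXX = 80 ksi.
t_e = 0.707 × 0.4375 = 0.3093 in.
R_nwl = 0.6 × 80 × 0.3093 × 19 = 282.1 kips (longitudinal, 2 welds).
R_nwt = 0.6 × 80 × 0.3093 × 9 = 133.6 kips (transverse, base value).
(i) R_nwl + R_nwt = 415.7 kips; (ii) 0.85 R_nwl + 1.5 R_nwt = 440.2 kips.
R_n = max = 440.2 kips [governs: (ii)]; φR_n = 330.2 kips.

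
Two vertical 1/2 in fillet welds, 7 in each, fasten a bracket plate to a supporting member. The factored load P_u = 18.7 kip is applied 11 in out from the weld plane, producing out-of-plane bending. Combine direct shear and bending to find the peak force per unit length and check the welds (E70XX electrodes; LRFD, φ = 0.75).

f_max ≈ 12.7 kip/in; NOT adequate

E70XX → F_EXX = 70 ksi.
L_w = 2 × 7 = 14 in; section modulus (unit throat) S = 2 × L²/6 = 16.33 in².
Direct shear f_v = P/L_w = 18.7/14 = 1.336 kip/in.
Moment M = P × e = 18.7 × 11 = 205.7 kip·in; bending f_b = M/S = 12.59 kip/in.
f_max = √(f_v² + f_b²) = √(1.336² + 12.59²) = 12.66 kip/in.
φr_n = 0.75 × 0.6 × 70 × (0.707 × 0.5) = 11.14 kip/in → NOT adequate.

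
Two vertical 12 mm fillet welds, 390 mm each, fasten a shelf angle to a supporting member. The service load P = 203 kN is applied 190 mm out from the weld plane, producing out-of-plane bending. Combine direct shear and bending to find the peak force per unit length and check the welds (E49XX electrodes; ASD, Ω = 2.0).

E49XX → F_EXX = 490 MPa.
L_w = 2 × 390 = 780 mm; section modulus (unit throat) S = 2 × L²/6 = 50700 mm².
Direct shear f_v = P/L_w = 203×10³/780 = 260.3 N/mm.
Moment M = P × e = 203×10³ × 190 = 38570000 N·mm; bending f_b = M/S = 760.7 N/mm.
f_max = √(f_v² + f_b²) = √(260.3² + 760.7²) = 804 N/mm.
r_n/Ω = (1/2.0) × 0.6 × 490 × (0.707 × 12) = 1247 N/mm → adequate.

f_max ≈ 804 N/mm; adequate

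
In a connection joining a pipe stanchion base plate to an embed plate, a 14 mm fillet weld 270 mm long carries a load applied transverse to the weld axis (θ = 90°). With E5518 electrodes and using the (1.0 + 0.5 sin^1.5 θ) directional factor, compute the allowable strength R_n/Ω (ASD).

R_n/Ω ≈ 661 kN

E55XX → F_EXX = 550 MPa.
t_e = 0.707 × 14 = 9.898 mm; A_we = 9.898 × 270 = 2672 mm².
Directional factor: 1.0 + 0.5 sin^1.5(90°) = 1.5.
F_nw = 0.6 × 550 × 1.5 = 495 MPa.
R_n/Ω = (495 × 2672) / 2.0 × 10⁻³ = 661.4 kN.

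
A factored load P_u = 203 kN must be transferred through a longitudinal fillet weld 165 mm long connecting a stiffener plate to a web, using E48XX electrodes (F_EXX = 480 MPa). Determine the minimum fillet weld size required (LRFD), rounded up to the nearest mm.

Total weld length L = 165 mm.
Required throat t_e = P_u / (φ × 0.6 F_EXX × L) = 203 / (0.75 × 0.6 × 480 × 165 × 10⁻³) = 5.696 mm.
Required leg w = t_e / 0.707 = 8.056 mm → use 9 mm.

w = 9 mm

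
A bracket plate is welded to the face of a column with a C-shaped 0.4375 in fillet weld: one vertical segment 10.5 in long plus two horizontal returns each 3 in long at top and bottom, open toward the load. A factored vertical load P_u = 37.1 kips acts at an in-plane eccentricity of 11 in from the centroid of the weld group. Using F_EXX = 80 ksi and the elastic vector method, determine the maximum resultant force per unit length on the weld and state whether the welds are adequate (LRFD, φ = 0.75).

f_max ≈ 9.77 kip/in; adequate

Total weld length L_w = 16.5 in. Treat welds as unit-width lines.
Centroid: x̄ = 2×3×1.5 / 16.5 = 0.5455 in from the vertical weld.
Polar moment about centroid: J = I_x + I_y = [10.5³/12 + 2×3×5.25²] + [10.5×0.5455² + 2(3³/12 + 3×0.9545²)] = 274.9 in³.
Direct shear f_v = P/L_w = 37.1 / 16.5 = 2.248 kip/in (vertical).
Torsion M = P·e = 37.1 × 11 = 408.1 kip·in.
Critical point at (x, y) = (2.455, 5.25) from centroid. f_tx = M·y/J = 7.793 kip/in; f_ty = M·x/J = 3.643 kip/in.
Resultant f_max = √[f_tx² + (f_v + f_ty)²] = √[7.793² + (2.248 + 3.643)²] = 9.769 kip/in.
Capacity per unit length: φr_n = 0.75 × 0.6 × 80 × (0.707 × 0.4375) = 11.14 kip/in.
9.769 ≤ 11.14 → adequate.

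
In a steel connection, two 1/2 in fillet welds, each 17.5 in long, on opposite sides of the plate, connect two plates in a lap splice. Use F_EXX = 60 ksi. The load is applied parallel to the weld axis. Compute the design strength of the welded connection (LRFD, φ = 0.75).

φR_n ≈ 334 kips

Effective throat t_e = 0.707 × 0.5 = 0.3535 in.
Total length L = 35 in; A_we = 0.3535 × 35 = 12.37 in².
F_nw = 0.6 F_EXX = 0.6 × 60 = 36 ksi.
φR_n = 0.75 × 36 × 12.37 = 334.1 kips.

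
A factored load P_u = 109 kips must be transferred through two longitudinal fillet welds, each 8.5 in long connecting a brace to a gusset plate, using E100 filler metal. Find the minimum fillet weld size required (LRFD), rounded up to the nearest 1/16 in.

E100XX → F_EXX = 100 ksi.
Total weld length L = 17 in.
Required throat t_e = P_u / (φ × 0.6 F_EXX × L) = 109 / (0.75 × 0.6 × 100 × 17) = 0.1425 in.
Required leg w = t_e / 0.707 = 0.2015 in → use 1/4 in.

w = 1/4 in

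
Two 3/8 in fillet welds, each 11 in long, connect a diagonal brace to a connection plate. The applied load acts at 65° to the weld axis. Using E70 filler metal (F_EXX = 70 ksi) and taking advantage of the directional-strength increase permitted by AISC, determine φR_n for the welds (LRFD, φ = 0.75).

φR_n ≈ 263 kips

t_e = 0.707 × 0.375 = 0.2651 in; A_we = 0.2651 × 22 = 5.833 in².
Directional factor: 1.0 + 0.5 sin^1.5(65°) = 1.431.
F_nw = 0.6 × 70 × 1.431 = 60.12 ksi.
φR_n = 0.75 × 60.12 × 5.833 = 263 kips.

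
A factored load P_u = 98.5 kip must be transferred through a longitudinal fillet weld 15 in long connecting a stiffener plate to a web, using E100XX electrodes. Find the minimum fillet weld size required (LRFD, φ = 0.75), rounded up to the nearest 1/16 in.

w = 1/4 in

E100XX → F_EXX = 100 ksi.
Total weld length L = 15 in.
Required throat t_e = P_u / (φ × 0.6 F_EXX × L) = 98.5 / (0.75 × 0.6 × 100 × 15) = 0.1459 in.
Required leg w = t_e / 0.707 = 0.2064 in → use 1/4 in.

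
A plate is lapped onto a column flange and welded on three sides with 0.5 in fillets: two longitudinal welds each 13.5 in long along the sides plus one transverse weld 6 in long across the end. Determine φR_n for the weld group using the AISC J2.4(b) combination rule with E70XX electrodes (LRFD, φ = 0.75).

E70XX → F_EXX = 70 ksi.
t_e = 0.707 × 0.5 = 0.3535 in.
R_nwl = 0.6 × 70 × 0.3535 × 27 = 400.9 kips (longitudinal, 2 welds).
R_nwt = 0.6 × 70 × 0.3535 × 6 = 89.08 kips (transverse, base value).
(i) R_nwl + R_nwt = 490 kips; (ii) 0.85 R_nwl + 1.5 R_nwt = 474.4 kips.
R_n = max = 490 kips [governs: (i)]; φR_n = 367.5 kips.

φR_n ≈ 367 kips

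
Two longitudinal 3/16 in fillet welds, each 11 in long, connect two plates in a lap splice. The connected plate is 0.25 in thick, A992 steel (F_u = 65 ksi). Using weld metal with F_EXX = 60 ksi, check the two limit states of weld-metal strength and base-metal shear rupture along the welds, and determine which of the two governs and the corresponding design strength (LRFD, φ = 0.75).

φR_n ≈ 78.7 kip (weld metal governs)

t_e = 0.707 × 0.1875 = 0.1326 in; L = 22 in.
Weld metal: φR_n = 0.75 × 0.6 × 60 × 0.1326 × 22 = 78.74 kip.
Base metal (shear rupture): φR_n = 0.75 × 0.6 × 65 × 0.25 × 22 = 160.9 kip.
Governing: weld metal.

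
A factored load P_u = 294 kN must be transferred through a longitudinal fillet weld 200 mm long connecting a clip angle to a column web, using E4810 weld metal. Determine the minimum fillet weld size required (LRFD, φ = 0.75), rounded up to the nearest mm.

E48XX → F_EXX = 480 MPa.
Total weld length L = 200 mm.
Required throat t_e = P_u / (φ × 0.6 F_EXX × L) = 294 / (0.75 × 0.6 × 480 × 200 × 10⁻³) = 6.806 mm.
Required leg w = t_e / 0.707 = 9.626 mm → use 10 mm.

w = 10 mm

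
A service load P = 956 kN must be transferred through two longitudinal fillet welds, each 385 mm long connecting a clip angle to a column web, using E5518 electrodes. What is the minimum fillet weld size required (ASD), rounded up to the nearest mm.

E55XX → F_EXX = 550 MPa.
Total weld length L = 770 mm.
Required throat t_e = P × Ω / (0.6 F_EXX × L) = 956 × 2.0 / (0.6 × 550 × 770 × 10⁻³) = 7.525 mm.
Required leg w = t_e / 0.707 = 10.64 mm → use 11 mm.

w = 11 mm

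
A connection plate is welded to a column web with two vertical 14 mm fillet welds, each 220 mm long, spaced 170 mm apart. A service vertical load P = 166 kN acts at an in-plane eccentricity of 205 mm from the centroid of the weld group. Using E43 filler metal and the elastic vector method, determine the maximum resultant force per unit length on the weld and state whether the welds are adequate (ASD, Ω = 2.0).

E43XX → F_EXX = 430 MPa.
Total weld length L_w = 440 mm. Treat welds as unit-width lines.
Polar moment about centroid: J = 2[d³/12 + d(b/2)²] = 2[220³/12 + 220×85²] = 4954000 mm³.
Direct shear f_v = P/L_w = 166×10³ / 440 = 377.3 N/mm (vertical).
Torsion M = P·e = 166×10³ × 205 = 34030000 N·mm.
Critical point at (x, y) = (85, 110) from centroid. f_tx = M·y/J = 755.7 N/mm; f_ty = M·x/J = 583.9 N/mm.
Resultant f_max = √[f_tx² + (f_v + f_ty)²] = √[755.7² + (377.3 + 583.9)²] = 1223 N/mm.
Capacity per unit length: r_n/Ω = (1/2.0) × 0.6 × 430 × (0.707 × 14) = 1277 N/mm.
1223 ≤ 1277 → adequate.

f_max ≈ 1220 N/mm; adequate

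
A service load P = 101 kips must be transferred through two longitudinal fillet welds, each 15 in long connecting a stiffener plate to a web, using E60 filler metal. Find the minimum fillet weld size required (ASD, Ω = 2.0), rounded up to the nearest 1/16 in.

w = 5/16 in

E60XX → F_EXX = 60 ksi.
Total weld length L = 30 in.
Required throat t_e = P × Ω / (0.6 F_EXX × L) = 101 × 2.0 / (0.6 × 60 × 30) = 0.187 in.
Required leg w = t_e / 0.707 = 0.2646 in → use 5/16 in.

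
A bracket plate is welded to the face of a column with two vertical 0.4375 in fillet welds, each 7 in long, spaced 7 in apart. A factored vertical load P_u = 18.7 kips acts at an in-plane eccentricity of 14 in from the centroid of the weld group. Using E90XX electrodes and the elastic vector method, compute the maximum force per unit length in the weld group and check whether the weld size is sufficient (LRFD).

f_max ≈ 6.68 kip/in; adequate

E90XX → F_EXX = 90 ksi.
Total weld length L_w = 14 in. Treat welds as unit-width lines.
Polar moment about centroid: J = 2[d³/12 + d(b/2)²] = 2[7³/12 + 7×3.5²] = 228.7 in³.
Direct shear f_v = P/L_w = 18.7 / 14 = 1.336 kip/in (vertical).
Torsion M = P·e = 18.7 × 14 = 261.8 kip·in.
Critical point at (x, y) = (3.5, 3.5) from centroid. f_tx = M·y/J = 4.007 kip/in; f_ty = M·x/J = 4.007 kip/in.
Resultant f_max = √[f_tx² + (f_v + f_ty)²] = √[4.007² + (1.336 + 4.007)²] = 6.679 kip/in.
Capacity per unit length: φr_n = 0.75 × 0.6 × 90 × (0.707 × 0.4375) = 12.53 kip/in.
6.679 ≤ 12.53 → adequate.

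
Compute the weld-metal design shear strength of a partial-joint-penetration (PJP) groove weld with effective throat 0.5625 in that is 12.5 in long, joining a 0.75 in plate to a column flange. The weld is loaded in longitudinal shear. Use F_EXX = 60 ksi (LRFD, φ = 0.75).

Effective throat (given) t_e = 0.5625 in.
A_we = 0.5625 × 12.5 = 7.031 in².
F_nw = 0.6 F_EXX = 36 ksi.
φR_n = 0.75 × 36 × 7.031 = 189.8 kips.

φR_n ≈ 190 kips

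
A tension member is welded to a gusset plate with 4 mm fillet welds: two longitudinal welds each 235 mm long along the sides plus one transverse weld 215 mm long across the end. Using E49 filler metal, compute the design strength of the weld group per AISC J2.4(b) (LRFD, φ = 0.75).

E49XX → F_EXX = 490 MPa.
t_e = 0.707 × 4 = 2.828 mm.
R_nwl = 0.6 × 490 × 2.828 × 470 × 10⁻³ = 390.8 kN (longitudinal, 2 welds).
R_nwt = 0.6 × 490 × 2.828 × 215 × 10⁻³ = 178.8 kN (transverse, base value).
(i) R_nwl + R_nwt = 569.5 kN; (ii) 0.85 R_nwl + 1.5 R_nwt = 600.3 kN.
R_n = max = 600.3 kN [governs: (ii)]; φR_n = 450.2 kN.

φR_n ≈ 450 kN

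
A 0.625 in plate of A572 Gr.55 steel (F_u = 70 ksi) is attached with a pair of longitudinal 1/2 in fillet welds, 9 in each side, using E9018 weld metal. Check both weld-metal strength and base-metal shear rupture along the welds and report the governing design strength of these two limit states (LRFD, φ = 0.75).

E90XX → F_EXX = 90 ksi.
t_e = 0.707 × 0.5 = 0.3535 in; L = 18 in.
Weld metal: φR_n = 0.75 × 0.6 × 90 × 0.3535 × 18 = 257.7 kips.
Base metal (shear rupture): φR_n = 0.75 × 0.6 × 70 × 0.625 × 18 = 354.4 kips.
Governing: weld metal.

φR_n ≈ 258 kips (weld metal governs)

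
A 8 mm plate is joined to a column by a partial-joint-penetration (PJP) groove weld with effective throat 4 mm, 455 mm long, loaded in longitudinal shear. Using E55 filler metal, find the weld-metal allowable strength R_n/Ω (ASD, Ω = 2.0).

R_n/Ω ≈ 300 kN

E55XX → F_EXX = 550 MPa.
Effective throat (given) t_e = 4 mm.
A_we = 4 × 455 = 1820 mm².
F_nw = 0.6 F_EXX = 330 MPa.
R_n/Ω = (330 × 1820) / 2.0 × 10⁻³ = 300.3 kN.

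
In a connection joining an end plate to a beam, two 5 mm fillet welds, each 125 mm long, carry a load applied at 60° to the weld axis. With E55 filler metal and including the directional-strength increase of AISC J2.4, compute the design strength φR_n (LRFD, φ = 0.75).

φR_n ≈ 307 kN

E55XX → F_EXX = 550 MPa.
t_e = 0.707 × 5 = 3.535 mm; A_we = 3.535 × 250 = 883.7 mm².
Directional factor: 1.0 + 0.5 sin^1.5(60°) = 1.403.
F_nw = 0.6 × 550 × 1.403 = 463 MPa.
φR_n = 0.75 × 463 × 883.7 × 10⁻³ = 306.9 kN.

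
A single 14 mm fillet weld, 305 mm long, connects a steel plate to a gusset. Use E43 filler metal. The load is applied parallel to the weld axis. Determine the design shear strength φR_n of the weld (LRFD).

φR_n ≈ 584 kN

E43XX → F_EXX = 430 MPa.
Effective throat t_e = 0.707 × 14 = 9.898 mm.
Total length L = 305 mm; A_we = 9.898 × 305 = 3019 mm².
F_nw = 0.6 F_EXX = 0.6 × 430 = 258 MPa.
φR_n = 0.75 × 258 × 3019 × 10⁻³ = 584.2 kN.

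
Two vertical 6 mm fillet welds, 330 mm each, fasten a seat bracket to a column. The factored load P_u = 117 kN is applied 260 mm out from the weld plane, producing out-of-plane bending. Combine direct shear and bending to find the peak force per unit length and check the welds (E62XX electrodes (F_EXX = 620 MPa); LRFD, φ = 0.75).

L_w = 2 × 330 = 660 mm; section modulus (unit throat) S = 2 × L²/6 = 36300 mm².
Direct shear f_v = P/L_w = 117×10³/660 = 177.3 N/mm.
Moment M = P × e = 117×10³ × 260 = 30420000 N·mm; bending f_b = M/S = 838 N/mm.
f_max = √(f_v² + f_b²) = √(177.3² + 838²) = 856.6 N/mm.
φr_n = 0.75 × 0.6 × 620 × (0.707 × 6) = 1184 N/mm → adequate.

f_max ≈ 857 N/mm; adequate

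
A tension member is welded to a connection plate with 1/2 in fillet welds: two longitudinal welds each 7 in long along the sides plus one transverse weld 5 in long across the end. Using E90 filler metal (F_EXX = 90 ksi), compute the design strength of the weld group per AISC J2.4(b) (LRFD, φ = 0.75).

t_e = 0.707 × 0.5 = 0.3535 in.
R_nwl = 0.6 × 90 × 0.3535 × 14 = 267.2 kip (longitudinal, 2 welds).
R_nwt = 0.6 × 90 × 0.3535 × 5 = 95.44 kip (transverse, base value).
(i) R_nwl + R_nwt = 362.7 kip; (ii) 0.85 R_nwl + 1.5 R_nwt = 370.3 kip.
R_n = max = 370.3 kip [governs: (ii)]; φR_n = 277.7 kip.

φR_n ≈ 278 kip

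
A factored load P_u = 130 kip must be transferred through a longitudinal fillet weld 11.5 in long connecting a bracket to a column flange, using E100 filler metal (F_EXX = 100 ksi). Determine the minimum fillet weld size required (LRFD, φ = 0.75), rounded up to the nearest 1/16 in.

w = 3/8 in

Total weld length L = 11.5 in.
Required throat t_e = P_u / (φ × 0.6 F_EXX × L) = 130 / (0.75 × 0.6 × 100 × 11.5) = 0.2512 in.
Required leg w = t_e / 0.707 = 0.3553 in → use 3/8 in.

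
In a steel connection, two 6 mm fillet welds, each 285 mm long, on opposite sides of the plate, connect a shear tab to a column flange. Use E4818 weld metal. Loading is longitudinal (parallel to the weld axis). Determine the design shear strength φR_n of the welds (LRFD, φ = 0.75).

E48XX → F_EXX = 480 MPa.
Effective throat t_e = 0.707 × 6 = 4.242 mm.
Total length L = 570 mm; A_we = 4.242 × 570 = 2418 mm².
F_nw = 0.6 F_EXX = 0.6 × 480 = 288 MPa.
φR_n = 0.75 × 288 × 2418 × 10⁻³ = 522.3 kN.

φR_n ≈ 522 kN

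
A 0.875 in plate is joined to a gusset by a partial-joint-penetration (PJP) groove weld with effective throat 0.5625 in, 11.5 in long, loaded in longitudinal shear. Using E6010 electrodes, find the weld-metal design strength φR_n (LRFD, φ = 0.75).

E60XX → F_EXX = 60 ksi.
Effective throat (given) t_e = 0.5625 in.
A_we = 0.5625 × 11.5 = 6.469 in².
F_nw = 0.6 F_EXX = 36 ksi.
φR_n = 0.75 × 36 × 6.469 = 174.7 kips.

φR_n ≈ 175 kips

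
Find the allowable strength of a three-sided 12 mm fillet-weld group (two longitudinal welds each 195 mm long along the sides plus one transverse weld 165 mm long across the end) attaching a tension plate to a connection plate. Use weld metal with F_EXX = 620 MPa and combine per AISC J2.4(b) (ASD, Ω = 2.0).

t_e = 0.707 × 12 = 8.484 mm.
R_nwl = 0.6 × 620 × 8.484 × 390 × 10⁻³ = 1231 kN (longitudinal, 2 welds).
R_nwt = 0.6 × 620 × 8.484 × 165 × 10⁻³ = 520.7 kN (transverse, base value).
(i) R_nwl + R_nwt = 1752 kN; (ii) 0.85 R_nwl + 1.5 R_nwt = 1827 kN.
R_n = max = 1827 kN [governs: (ii)]; R_n/Ω = 913.7 kN.

R_n/Ω ≈ 914 kN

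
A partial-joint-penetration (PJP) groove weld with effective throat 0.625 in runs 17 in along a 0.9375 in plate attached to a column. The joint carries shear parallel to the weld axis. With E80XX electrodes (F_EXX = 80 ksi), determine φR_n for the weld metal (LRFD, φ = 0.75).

φR_n ≈ 382 kip

Effective throat (given) t_e = 0.625 in.
A_we = 0.625 × 17 = 10.62 in².
F_nw = 0.6 F_EXX = 48 ksi.
φR_n = 0.75 × 48 × 10.62 = 382.5 kip.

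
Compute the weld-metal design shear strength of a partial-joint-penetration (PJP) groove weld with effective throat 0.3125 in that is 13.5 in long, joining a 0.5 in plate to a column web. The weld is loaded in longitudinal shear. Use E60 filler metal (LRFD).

E60XX → F_EXX = 60 ksi.
Effective throat (given) t_e = 0.3125 in.
A_we = 0.3125 × 13.5 = 4.219 in².
F_nw = 0.6 F_EXX = 36 ksi.
φR_n = 0.75 × 36 × 4.219 = 113.9 kip.

φR_n ≈ 114 kip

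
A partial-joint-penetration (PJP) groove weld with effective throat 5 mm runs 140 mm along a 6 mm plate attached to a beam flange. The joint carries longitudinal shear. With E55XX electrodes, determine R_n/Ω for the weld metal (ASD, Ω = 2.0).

R_n/Ω ≈ 116 kN

E55XX → F_EXX = 550 MPa.
Effective throat (given) t_e = 5 mm.
A_we = 5 × 140 = 700 mm².
F_nw = 0.6 F_EXX = 330 MPa.
R_n/Ω = (330 × 700) / 2.0 × 10⁻³ = 115.5 kN.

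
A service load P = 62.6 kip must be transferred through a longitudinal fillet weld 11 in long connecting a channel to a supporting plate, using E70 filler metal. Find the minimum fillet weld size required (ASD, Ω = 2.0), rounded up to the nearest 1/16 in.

w = 7/16 in

E70XX → F_EXX = 70 ksi.
Total weld length L = 11 in.
Required throat t_e = P × Ω / (0.6 F_EXX × L) = 62.6 × 2.0 / (0.6 × 70 × 11) = 0.271 in.
Required leg w = t_e / 0.707 = 0.3833 in → use 7/16 in.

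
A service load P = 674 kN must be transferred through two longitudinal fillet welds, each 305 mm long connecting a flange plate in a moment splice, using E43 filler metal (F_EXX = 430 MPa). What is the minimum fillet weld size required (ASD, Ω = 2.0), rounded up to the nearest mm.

Total weld length L = 610 mm.
Required throat t_e = P × Ω / (0.6 F_EXX × L) = 674 × 2.0 / (0.6 × 430 × 610 × 10⁻³) = 8.565 mm.
Required leg w = t_e / 0.707 = 12.11 mm → use 13 mm.

w = 13 mm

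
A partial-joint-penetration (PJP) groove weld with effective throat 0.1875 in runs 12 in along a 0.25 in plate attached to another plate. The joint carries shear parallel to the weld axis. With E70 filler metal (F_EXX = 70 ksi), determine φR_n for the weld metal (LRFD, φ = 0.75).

φR_n ≈ 70.9 kip

Effective throat (given) t_e = 0.1875 in.
A_we = 0.1875 × 12 = 2.25 in².
F_nw = 0.6 F_EXX = 42 ksi.
φR_n = 0.75 × 42 × 2.25 = 70.88 kip.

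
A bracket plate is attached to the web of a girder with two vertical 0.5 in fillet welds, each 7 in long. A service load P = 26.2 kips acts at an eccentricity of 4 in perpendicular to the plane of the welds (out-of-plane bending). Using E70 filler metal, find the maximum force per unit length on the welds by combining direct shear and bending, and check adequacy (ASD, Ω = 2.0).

f_max ≈ 6.68 kip/in; adequate

E70XX → F_EXX = 70 ksi.
L_w = 2 × 7 = 14 in; section modulus (unit throat) S = 2 × L²/6 = 16.33 in².
Direct shear f_v = P/L_w = 26.2/14 = 1.871 kip/in.
Moment M = P × e = 26.2 × 4 = 104.8 kip·in; bending f_b = M/S = 6.416 kip/in.
f_max = √(f_v² + f_b²) = √(1.871² + 6.416²) = 6.684 kip/in.
r_n/Ω = (1/2.0) × 0.6 × 70 × (0.707 × 0.5) = 7.423 kip/in → adequate.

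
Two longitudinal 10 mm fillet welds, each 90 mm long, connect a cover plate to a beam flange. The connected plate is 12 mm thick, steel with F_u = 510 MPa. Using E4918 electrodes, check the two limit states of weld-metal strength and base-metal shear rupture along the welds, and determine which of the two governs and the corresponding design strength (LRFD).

φR_n ≈ 281 kN (weld metal governs)

E49XX → F_EXX = 490 MPa.
t_e = 0.707 × 10 = 7.07 mm; L = 180 mm.
Weld metal: φR_n = 0.75 × 0.6 × 490 × 7.07 × 180 × 10⁻³ = 280.6 kN.
Base metal (shear rupture): φR_n = 0.75 × 0.6 × 510 × 12 × 180 × 10⁻³ = 495.7 kN.
Governing: weld metal.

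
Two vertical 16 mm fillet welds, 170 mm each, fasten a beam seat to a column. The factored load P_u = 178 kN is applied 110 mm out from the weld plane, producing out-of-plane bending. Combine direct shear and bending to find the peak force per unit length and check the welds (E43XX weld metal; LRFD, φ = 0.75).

f_max ≈ 2100 N/mm; adequate

E43XX → F_EXX = 430 MPa.
L_w = 2 × 170 = 340 mm; section modulus (unit throat) S = 2 × L²/6 = 9633 mm².
Direct shear f_v = P/L_w = 178×10³/340 = 523.5 N/mm.
Moment M = P × e = 178×10³ × 110 = 19580000 N·mm; bending f_b = M/S = 2033 N/mm.
f_max = √(f_v² + f_b²) = √(523.5² + 2033²) = 2099 N/mm.
φr_n = 0.75 × 0.6 × 430 × (0.707 × 16) = 2189 N/mm → adequate.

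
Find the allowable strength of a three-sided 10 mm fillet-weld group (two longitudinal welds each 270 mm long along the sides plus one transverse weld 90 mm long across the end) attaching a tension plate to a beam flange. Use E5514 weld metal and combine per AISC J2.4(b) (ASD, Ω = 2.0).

E55XX → F_EXX = 550 MPa.
t_e = 0.707 × 10 = 7.07 mm.
R_nwl = 0.6 × 550 × 7.07 × 540 × 10⁻³ = 1260 kN (longitudinal, 2 welds).
R_nwt = 0.6 × 550 × 7.07 × 90 × 10⁻³ = 210 kN (transverse, base value).
(i) R_nwl + R_nwt = 1470 kN; (ii) 0.85 R_nwl + 1.5 R_nwt = 1386 kN.
R_n = max = 1470 kN [governs: (i)]; R_n/Ω = 734.9 kN.

R_n/Ω ≈ 735 kN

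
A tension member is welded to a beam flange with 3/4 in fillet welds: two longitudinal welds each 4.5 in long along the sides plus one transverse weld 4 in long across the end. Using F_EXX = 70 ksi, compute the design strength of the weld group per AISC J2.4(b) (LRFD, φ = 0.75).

t_e = 0.707 × 0.75 = 0.5302 in.
R_nwl = 0.6 × 70 × 0.5302 × 9 = 200.4 kip (longitudinal, 2 welds).
R_nwt = 0.6 × 70 × 0.5302 × 4 = 89.08 kip (transverse, base value).
(i) R_nwl + R_nwt = 289.5 kip; (ii) 0.85 R_nwl + 1.5 R_nwt = 304 kip.
R_n = max = 304 kip [governs: (ii)]; φR_n = 228 kip.

φR_n ≈ 228 kip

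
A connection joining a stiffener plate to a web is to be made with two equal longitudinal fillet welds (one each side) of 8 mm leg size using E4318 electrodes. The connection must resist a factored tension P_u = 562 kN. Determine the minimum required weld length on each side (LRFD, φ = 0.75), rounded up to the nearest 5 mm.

L = 260 mm on each side

E43XX → F_EXX = 430 MPa.
Throat t_e = 0.707 × 8 = 5.656 mm.
φr_n = 0.75 × 0.6 × 430 × 5.656 × 10⁻³ = 1.094 kN/mm.
L_req = P_u / φr_n = 562 / 1.094 = 513.5 mm total.
Per side: 513.5 / 2 = 256.8 mm.
Round up → use L = 260 mm on each side.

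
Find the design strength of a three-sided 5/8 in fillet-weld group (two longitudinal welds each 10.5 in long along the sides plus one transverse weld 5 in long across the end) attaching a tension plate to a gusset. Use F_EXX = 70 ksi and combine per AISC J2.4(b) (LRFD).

φR_n ≈ 362 kip

t_e = 0.707 × 0.625 = 0.4419 in.
R_nwl = 0.6 × 70 × 0.4419 × 21 = 389.7 kip (longitudinal, 2 welds).
R_nwt = 0.6 × 70 × 0.4419 × 5 = 92.79 kip (transverse, base value).
(i) R_nwl + R_nwt = 482.5 kip; (ii) 0.85 R_nwl + 1.5 R_nwt = 470.5 kip.
R_n = max = 482.5 kip [governs: (i)]; φR_n = 361.9 kip.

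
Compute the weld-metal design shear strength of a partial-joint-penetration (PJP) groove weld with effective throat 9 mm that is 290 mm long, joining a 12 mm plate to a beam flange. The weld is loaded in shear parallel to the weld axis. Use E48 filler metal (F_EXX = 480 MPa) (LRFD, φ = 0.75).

Effective throat (given) t_e = 9 mm.
A_we = 9 × 290 = 2610 mm².
F_nw = 0.6 F_EXX = 288 MPa.
φR_n = 0.75 × 288 × 2610 × 10⁻³ = 563.8 kN.

φR_n ≈ 564 kN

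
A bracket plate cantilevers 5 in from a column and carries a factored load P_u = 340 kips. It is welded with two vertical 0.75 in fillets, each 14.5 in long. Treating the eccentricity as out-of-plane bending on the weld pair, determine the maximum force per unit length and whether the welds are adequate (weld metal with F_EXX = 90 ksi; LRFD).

f_max ≈ 26.9 kip/in; NOT adequate

L_w = 2 × 14.5 = 29 in; section modulus (unit throat) S = 2 × L²/6 = 70.08 in².
Direct shear f_v = P/L_w = 340/29 = 11.72 kip/in.
Moment M = P × e = 340 × 5 = 1700 kip·in; bending f_b = M/S = 24.26 kip/in.
f_max = √(f_v² + f_b²) = √(11.72² + 24.26²) = 26.94 kip/in.
φr_n = 0.75 × 0.6 × 90 × (0.707 × 0.75) = 21.48 kip/in → NOT adequate.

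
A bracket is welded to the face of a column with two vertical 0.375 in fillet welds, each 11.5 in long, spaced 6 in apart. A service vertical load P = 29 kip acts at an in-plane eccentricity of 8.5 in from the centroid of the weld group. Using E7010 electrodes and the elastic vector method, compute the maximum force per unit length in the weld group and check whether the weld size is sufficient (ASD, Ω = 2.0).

E70XX → F_EXX = 70 ksi.
Total weld length L_w = 23 in. Treat welds as unit-width lines.
Polar moment about centroid: J = 2[d³/12 + d(b/2)²] = 2[11.5³/12 + 11.5×3²] = 460.5 in³.
Direct shear f_v = P/L_w = 29 / 23 = 1.261 kip/in (vertical).
Torsion M = P·e = 29 × 8.5 = 246.5 kip·in.
Critical point at (x, y) = (3, 5.75) from centroid. f_tx = M·y/J = 3.078 kip/in; f_ty = M·x/J = 1.606 kip/in.
Resultant f_max = √[f_tx² + (f_v + f_ty)²] = √[3.078² + (1.261 + 1.606)²] = 4.206 kip/in.
Capacity per unit length: r_n/Ω = (1/2.0) × 0.6 × 70 × (0.707 × 0.375) = 5.568 kip/in.
4.206 ≤ 5.568 → adequate.

f_max ≈ 4.21 kip/in; adequate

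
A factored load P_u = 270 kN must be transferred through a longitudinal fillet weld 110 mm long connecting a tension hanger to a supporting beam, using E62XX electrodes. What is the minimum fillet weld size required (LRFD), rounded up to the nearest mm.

w = 13 mm

E62XX → F_EXX = 620 MPa.
Total weld length L = 110 mm.
Required throat t_e = P_u / (φ × 0.6 F_EXX × L) = 270 / (0.75 × 0.6 × 620 × 110 × 10⁻³) = 8.798 mm.
Required leg w = t_e / 0.707 = 12.44 mm → use 13 mm.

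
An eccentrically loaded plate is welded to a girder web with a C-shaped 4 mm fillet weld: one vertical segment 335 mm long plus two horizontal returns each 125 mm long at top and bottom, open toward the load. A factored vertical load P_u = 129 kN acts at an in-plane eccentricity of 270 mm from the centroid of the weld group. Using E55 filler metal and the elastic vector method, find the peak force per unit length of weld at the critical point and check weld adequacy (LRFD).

E55XX → F_EXX = 550 MPa.
Total weld length L_w = 585 mm. Treat welds as unit-width lines.
Centroid: x̄ = 2×125×62.5 / 585 = 26.71 mm from the vertical weld.
Polar moment about centroid: J = I_x + I_y = [335³/12 + 2×125×167.5²] + [335×26.71² + 2(125³/12 + 125×35.79²)] = 11030000 mm³.
Direct shear f_v = P/L_w = 129×10³ / 585 = 220.5 N/mm (vertical).
Torsion M = P·e = 129×10³ × 270 = 34830000 N·mm.
Critical point at (x, y) = (98.29, 167.5) from centroid. f_tx = M·y/J = 528.8 N/mm; f_ty = M·x/J = 310.3 N/mm.
Resultant f_max = √[f_tx² + (f_v + f_ty)²] = √[528.8² + (220.5 + 310.3)²] = 749.3 N/mm.
Capacity per unit length: φr_n = 0.75 × 0.6 × 550 × (0.707 × 4) = 699.9 N/mm.
749.3 > 699.9 → NOT adequate.

f_max ≈ 749 N/mm; NOT adequate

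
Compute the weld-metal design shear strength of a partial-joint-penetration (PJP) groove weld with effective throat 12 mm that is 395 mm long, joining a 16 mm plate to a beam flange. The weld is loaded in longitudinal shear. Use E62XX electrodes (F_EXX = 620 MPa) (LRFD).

Effective throat (given) t_e = 12 mm.
A_we = 12 × 395 = 4740 mm².
F_nw = 0.6 F_EXX = 372 MPa.
φR_n = 0.75 × 372 × 4740 × 10⁻³ = 1322 kN.

φR_n ≈ 1320 kN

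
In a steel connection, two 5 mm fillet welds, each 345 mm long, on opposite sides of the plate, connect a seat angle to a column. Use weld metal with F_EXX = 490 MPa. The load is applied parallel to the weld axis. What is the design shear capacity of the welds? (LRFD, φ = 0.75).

φR_n ≈ 538 kN

Effective throat t_e = 0.707 × 5 = 3.535 mm.
Total length L = 690 mm; A_we = 3.535 × 690 = 2439 mm².
F_nw = 0.6 F_EXX = 0.6 × 490 = 294 MPa.
φR_n = 0.75 × 294 × 2439 × 10⁻³ = 537.8 kN.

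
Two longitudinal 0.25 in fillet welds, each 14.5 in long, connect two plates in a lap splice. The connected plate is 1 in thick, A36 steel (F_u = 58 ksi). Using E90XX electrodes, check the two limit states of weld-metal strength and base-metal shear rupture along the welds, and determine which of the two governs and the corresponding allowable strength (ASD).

R_n/Ω ≈ 138 kip (weld metal governs)

E90XX → F_EXX = 90 ksi.
t_e = 0.707 × 0.25 = 0.1767 in; L = 29 in.
Weld metal: R_n/Ω = (1/2.0) × 0.6 × 90 × 0.1767 × 29 = 138.4 kip.
Base metal (shear rupture): R_n/Ω = (1/2.0) × 0.6 × 58 × 1 × 29 = 504.6 kip.
Governing: weld metal.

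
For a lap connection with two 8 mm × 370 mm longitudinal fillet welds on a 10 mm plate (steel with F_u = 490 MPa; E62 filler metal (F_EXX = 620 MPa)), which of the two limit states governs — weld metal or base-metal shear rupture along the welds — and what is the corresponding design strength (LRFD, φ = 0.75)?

t_e = 0.707 × 8 = 5.656 mm; L = 740 mm.
Weld metal: φR_n = 0.75 × 0.6 × 620 × 5.656 × 740 × 10⁻³ = 1168 kN.
Base metal (shear rupture): φR_n = 0.75 × 0.6 × 490 × 10 × 740 × 10⁻³ = 1632 kN.
Governing: weld metal.

φR_n ≈ 1170 kN (weld metal governs)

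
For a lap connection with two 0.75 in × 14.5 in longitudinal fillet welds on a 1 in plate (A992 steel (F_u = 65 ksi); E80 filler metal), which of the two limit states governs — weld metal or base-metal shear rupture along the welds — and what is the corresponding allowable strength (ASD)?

E80XX → F_EXX = 80 ksi.
t_e = 0.707 × 0.75 = 0.5302 in; L = 29 in.
Weld metal: R_n/Ω = (1/2.0) × 0.6 × 80 × 0.5302 × 29 = 369.1 kip.
Base metal (shear rupture): R_n/Ω = (1/2.0) × 0.6 × 65 × 1 × 29 = 565.5 kip.
Governing: weld metal.

R_n/Ω ≈ 369 kip (weld metal governs)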